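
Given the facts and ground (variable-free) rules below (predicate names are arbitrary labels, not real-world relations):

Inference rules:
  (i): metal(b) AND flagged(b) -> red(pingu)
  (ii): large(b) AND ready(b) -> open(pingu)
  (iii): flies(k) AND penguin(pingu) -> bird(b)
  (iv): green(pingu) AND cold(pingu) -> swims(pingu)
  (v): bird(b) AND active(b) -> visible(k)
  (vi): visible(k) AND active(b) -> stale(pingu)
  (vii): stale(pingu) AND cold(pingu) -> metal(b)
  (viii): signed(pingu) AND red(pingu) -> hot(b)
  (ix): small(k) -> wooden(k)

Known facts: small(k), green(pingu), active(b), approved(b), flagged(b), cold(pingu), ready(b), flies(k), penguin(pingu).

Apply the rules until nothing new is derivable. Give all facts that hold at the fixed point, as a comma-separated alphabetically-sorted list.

active(b), approved(b), bird(b), cold(pingu), flagged(b), flies(k), green(pingu), metal(b), penguin(pingu), ready(b), red(pingu), small(k), stale(pingu), swims(pingu), visible(k), wooden(k)

Round 1 fires (iii), (iv), (ix), giving bird(b), swims(pingu), wooden(k).
Round 2 fires (v), giving visible(k).
Round 3 fires (vi), giving stale(pingu).
Round 4 fires (vii), giving metal(b).
Round 5 fires (i), giving red(pingu).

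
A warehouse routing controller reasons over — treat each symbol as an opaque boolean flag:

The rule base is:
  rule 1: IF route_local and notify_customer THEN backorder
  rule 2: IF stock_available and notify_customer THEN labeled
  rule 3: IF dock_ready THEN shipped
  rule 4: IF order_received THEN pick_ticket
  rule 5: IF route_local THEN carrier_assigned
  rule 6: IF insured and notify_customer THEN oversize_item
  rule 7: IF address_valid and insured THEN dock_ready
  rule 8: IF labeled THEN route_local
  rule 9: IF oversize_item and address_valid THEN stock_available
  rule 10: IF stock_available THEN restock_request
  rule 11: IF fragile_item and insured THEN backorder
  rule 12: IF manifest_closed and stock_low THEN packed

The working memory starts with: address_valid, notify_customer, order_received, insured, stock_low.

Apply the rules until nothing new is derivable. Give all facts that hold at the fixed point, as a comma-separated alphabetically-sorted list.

address_valid, backorder, carrier_assigned, dock_ready, insured, labeled, notify_customer, order_received, oversize_item, pick_ticket, restock_request, route_local, shipped, stock_available, stock_low

Round 1 — rule 4, rule 6, rule 7, derive pick_ticket, oversize_item, dock_ready.
Round 2 — rule 3, rule 9, derive shipped, stock_available.
Round 3 — rule 2, rule 10, derive labeled, restock_request.
Round 4 — rule 8, derive route_local.
Round 5 — rule 1, rule 5, derive backorder, carrier_assigned.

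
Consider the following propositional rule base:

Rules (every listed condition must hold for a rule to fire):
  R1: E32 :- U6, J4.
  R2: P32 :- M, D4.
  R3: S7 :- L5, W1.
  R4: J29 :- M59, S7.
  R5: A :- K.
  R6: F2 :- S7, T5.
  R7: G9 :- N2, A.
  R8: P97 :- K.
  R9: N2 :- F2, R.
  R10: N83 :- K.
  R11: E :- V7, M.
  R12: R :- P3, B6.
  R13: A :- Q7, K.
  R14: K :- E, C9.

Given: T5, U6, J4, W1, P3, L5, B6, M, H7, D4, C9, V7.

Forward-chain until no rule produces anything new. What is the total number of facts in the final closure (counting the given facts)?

24

Round 1 — R1, R2, R3, R11, R12, derive E32, P32, S7, E, R.
Round 2 — R6, R14, derive F2, K.
Round 3 — R5, R8, R9, R10, derive A, P97, N2, N83.
Round 4 — R7, derive G9.
Closure: {A, B6, C9, D4, E, E32, F2, G9, H7, J4, K, L5, M, N2, N83, P3, P32, P97, R, S7, T5, U6, V7, W1} — 24 facts.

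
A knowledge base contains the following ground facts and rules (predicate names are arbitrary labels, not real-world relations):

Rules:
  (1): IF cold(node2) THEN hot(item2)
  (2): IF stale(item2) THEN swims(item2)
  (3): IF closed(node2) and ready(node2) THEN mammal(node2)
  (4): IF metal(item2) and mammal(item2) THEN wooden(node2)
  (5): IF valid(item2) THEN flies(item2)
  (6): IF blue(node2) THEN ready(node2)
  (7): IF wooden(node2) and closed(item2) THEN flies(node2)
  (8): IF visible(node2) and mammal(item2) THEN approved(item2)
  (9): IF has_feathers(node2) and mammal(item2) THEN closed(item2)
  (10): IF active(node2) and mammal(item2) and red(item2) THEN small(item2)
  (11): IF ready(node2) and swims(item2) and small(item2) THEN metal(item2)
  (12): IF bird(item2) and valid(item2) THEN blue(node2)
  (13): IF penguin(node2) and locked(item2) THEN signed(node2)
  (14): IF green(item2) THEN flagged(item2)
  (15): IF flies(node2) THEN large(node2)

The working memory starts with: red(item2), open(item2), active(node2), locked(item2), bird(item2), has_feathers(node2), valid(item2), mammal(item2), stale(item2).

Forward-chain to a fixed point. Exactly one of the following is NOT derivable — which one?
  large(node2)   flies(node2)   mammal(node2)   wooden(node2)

mammal(node2)

Round 1 fires (2), (5), (9), (10), (12), giving swims(item2), flies(item2), closed(item2), small(item2), blue(node2).
Round 2 fires (6), giving ready(node2).
Round 3 fires (11), giving metal(item2).
Round 4 fires (4), giving wooden(node2).
Round 5 fires (7), giving flies(node2).
Round 6 fires (15), giving large(node2).
Derived: large(node2) (round 6), flies(node2) (round 5), wooden(node2) (round 4). mammal(node2) never appears in any round.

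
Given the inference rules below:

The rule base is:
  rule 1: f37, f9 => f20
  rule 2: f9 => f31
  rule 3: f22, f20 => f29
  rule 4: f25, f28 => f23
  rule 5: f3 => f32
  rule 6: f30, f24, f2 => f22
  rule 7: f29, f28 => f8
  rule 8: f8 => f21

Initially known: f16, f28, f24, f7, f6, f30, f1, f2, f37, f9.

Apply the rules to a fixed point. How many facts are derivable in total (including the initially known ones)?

[1] rule 1 [f37, f9 => f20]; rule 2 [f9 => f31]; rule 6 [f30, f24, f2 => f22]. ⇒ new: f20, f31, f22.
[2] rule 3 [f22, f20 => f29]. ⇒ new: f29.
[3] rule 7 [f29, f28 => f8]. ⇒ new: f8.
[4] rule 8 [f8 => f21]. ⇒ new: f21.
Closure: {f1, f16, f2, f20, f21, f22, f24, f28, f29, f30, f31, f37, f6, f7, f8, f9} — 16 facts.

16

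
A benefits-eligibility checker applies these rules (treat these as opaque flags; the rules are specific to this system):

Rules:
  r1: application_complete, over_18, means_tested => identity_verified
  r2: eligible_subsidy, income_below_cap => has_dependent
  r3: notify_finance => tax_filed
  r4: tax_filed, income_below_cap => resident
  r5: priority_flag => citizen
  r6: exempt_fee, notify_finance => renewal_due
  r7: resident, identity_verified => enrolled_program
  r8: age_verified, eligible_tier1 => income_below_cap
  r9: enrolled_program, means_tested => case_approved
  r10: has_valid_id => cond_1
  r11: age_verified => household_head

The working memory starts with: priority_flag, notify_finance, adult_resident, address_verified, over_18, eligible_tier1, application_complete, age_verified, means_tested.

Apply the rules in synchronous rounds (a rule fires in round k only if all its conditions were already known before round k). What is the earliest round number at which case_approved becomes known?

Round 1: r1 [application_complete, over_18, means_tested => identity_verified]; r3 [notify_finance => tax_filed]; r5 [priority_flag => citizen]; r8 [age_verified, eligible_tier1 => income_below_cap]; r11 [age_verified => household_head]. New: identity_verified, tax_filed, citizen, income_below_cap, household_head.
Round 2: r4 [tax_filed, income_below_cap => resident]. New: resident.
Round 3: r7 [resident, identity_verified => enrolled_program]. New: enrolled_program.
Round 4: r9 [enrolled_program, means_tested => case_approved]. New: case_approved.
case_approved first appears in round 4.

4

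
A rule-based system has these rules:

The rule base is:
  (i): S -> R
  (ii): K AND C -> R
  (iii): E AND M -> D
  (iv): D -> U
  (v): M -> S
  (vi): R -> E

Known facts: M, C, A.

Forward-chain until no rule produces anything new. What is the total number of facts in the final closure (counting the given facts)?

8

Round 1 fires (v), giving S.
Round 2 fires (i), giving R.
Round 3 fires (vi), giving E.
Round 4 fires (iii), giving D.
Round 5 fires (iv), giving U.
Closure: {A, C, D, E, M, R, S, U} — 8 facts.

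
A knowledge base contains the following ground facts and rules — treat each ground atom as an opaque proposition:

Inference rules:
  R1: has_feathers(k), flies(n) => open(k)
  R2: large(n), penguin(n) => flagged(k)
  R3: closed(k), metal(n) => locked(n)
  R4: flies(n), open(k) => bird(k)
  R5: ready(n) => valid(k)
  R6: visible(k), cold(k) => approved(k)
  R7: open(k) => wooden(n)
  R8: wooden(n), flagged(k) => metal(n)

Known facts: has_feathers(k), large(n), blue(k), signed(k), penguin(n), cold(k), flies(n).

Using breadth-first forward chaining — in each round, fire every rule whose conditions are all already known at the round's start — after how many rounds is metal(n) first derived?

Round 1 fires R1, R2, giving open(k), flagged(k).
Round 2 fires R4, R7, giving bird(k), wooden(n).
Round 3 fires R8, giving metal(n).
metal(n) first appears in round 3.

3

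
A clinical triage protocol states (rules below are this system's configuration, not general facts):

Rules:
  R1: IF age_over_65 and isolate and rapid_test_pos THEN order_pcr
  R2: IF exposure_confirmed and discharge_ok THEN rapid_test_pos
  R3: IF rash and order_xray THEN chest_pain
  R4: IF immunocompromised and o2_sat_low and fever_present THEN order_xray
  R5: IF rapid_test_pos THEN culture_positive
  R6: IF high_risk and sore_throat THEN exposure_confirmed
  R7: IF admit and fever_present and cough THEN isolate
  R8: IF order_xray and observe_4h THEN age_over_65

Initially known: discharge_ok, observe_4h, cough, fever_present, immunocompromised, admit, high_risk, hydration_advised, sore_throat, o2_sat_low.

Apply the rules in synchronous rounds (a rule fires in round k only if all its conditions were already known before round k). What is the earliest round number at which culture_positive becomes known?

Round 1 — R4, R6, R7, derive order_xray, exposure_confirmed, isolate.
Round 2 — R2, R8, derive rapid_test_pos, age_over_65.
Round 3 — R1, R5, derive order_pcr, culture_positive.
culture_positive first appears in round 3.

3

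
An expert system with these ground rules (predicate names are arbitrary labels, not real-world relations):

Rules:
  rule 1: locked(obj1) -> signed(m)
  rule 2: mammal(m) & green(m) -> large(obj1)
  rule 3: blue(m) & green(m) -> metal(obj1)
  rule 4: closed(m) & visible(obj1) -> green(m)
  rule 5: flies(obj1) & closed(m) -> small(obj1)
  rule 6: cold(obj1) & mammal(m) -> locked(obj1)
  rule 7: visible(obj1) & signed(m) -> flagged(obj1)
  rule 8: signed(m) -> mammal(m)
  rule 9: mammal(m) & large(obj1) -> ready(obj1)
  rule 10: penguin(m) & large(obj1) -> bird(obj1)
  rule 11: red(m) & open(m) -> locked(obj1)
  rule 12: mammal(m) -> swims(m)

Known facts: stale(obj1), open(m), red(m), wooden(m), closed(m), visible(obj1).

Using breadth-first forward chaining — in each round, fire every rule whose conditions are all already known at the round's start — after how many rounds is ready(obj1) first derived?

5

Round 1: rule 4 [closed(m) & visible(obj1) -> green(m)]; rule 11 [red(m) & open(m) -> locked(obj1)]. Adds green(m), locked(obj1).
Round 2: rule 1 [locked(obj1) -> signed(m)]. Adds signed(m).
Round 3: rule 7 [visible(obj1) & signed(m) -> flagged(obj1)]; rule 8 [signed(m) -> mammal(m)]. Adds flagged(obj1), mammal(m).
Round 4: rule 2 [mammal(m) & green(m) -> large(obj1)]; rule 12 [mammal(m) -> swims(m)]. Adds large(obj1), swims(m).
Round 5: rule 9 [mammal(m) & large(obj1) -> ready(obj1)]. Adds ready(obj1).
ready(obj1) first appears in round 5.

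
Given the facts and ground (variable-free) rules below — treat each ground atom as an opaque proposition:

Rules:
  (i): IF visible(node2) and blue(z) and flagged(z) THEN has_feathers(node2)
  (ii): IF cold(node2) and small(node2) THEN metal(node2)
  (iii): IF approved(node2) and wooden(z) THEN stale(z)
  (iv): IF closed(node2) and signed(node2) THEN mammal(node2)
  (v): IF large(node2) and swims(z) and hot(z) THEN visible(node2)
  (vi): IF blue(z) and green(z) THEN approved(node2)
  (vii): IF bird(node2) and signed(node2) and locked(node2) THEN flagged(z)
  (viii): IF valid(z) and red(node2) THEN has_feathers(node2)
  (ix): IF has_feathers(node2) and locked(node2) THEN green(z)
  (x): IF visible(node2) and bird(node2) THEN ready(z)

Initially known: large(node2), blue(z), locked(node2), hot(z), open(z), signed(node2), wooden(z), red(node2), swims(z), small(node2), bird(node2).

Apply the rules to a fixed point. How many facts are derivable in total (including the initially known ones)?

18

Round 1: (v) [IF large(node2) and swims(z) and hot(z) THEN visible(node2)]; (vii) [IF bird(node2) and signed(node2) and locked(node2) THEN flagged(z)]. New: visible(node2), flagged(z).
Round 2: (i) [IF visible(node2) and blue(z) and flagged(z) THEN has_feathers(node2)]; (x) [IF visible(node2) and bird(node2) THEN ready(z)]. New: has_feathers(node2), ready(z).
Round 3: (ix) [IF has_feathers(node2) and locked(node2) THEN green(z)]. New: green(z).
Round 4: (vi) [IF blue(z) and green(z) THEN approved(node2)]. New: approved(node2).
Round 5: (iii) [IF approved(node2) and wooden(z) THEN stale(z)]. New: stale(z).
Closure: {approved(node2), bird(node2), blue(z), flagged(z), green(z), has_feathers(node2), hot(z), large(node2), locked(node2), open(z), ready(z), red(node2), signed(node2), small(node2), stale(z), swims(z), visible(node2), wooden(z)} — 18 facts.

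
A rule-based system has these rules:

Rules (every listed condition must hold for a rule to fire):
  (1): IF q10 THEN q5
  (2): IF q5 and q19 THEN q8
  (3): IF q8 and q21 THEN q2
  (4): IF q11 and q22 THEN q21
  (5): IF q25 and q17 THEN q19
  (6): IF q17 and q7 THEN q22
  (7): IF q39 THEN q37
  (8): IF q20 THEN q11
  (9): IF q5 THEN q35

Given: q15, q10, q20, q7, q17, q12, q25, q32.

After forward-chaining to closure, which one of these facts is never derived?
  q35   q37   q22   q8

q37

Round 1: (1) [IF q10 THEN q5]; (5) [IF q25 and q17 THEN q19]; (6) [IF q17 and q7 THEN q22]; (8) [IF q20 THEN q11]. New: q5, q19, q22, q11.
Round 2: (2) [IF q5 and q19 THEN q8]; (4) [IF q11 and q22 THEN q21]; (9) [IF q5 THEN q35]. New: q8, q21, q35.
Round 3: (3) [IF q8 and q21 THEN q2]. New: q2.
Derived: q35 (round 2), q22 (round 1), q8 (round 2). q37 never appears in any round.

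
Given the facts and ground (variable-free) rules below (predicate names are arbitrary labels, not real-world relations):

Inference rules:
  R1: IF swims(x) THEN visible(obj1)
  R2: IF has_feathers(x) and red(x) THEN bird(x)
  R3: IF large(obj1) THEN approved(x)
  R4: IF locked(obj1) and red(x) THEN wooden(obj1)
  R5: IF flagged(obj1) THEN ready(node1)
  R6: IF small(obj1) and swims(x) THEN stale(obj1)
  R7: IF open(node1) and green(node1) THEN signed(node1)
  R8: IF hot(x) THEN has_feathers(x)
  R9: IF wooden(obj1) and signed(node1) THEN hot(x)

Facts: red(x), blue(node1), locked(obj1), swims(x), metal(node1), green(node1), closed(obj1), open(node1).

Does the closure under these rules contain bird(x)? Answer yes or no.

Round 1: R1 [IF swims(x) THEN visible(obj1)]; R4 [IF locked(obj1) and red(x) THEN wooden(obj1)]; R7 [IF open(node1) and green(node1) THEN signed(node1)]. Adds visible(obj1), wooden(obj1), signed(node1).
Round 2: R9 [IF wooden(obj1) and signed(node1) THEN hot(x)]. Adds hot(x).
Round 3: R8 [IF hot(x) THEN has_feathers(x)]. Adds has_feathers(x).
Round 4: R2 [IF has_feathers(x) and red(x) THEN bird(x)]. Adds bird(x).
bird(x) appears in round 4, so it is derivable.

yes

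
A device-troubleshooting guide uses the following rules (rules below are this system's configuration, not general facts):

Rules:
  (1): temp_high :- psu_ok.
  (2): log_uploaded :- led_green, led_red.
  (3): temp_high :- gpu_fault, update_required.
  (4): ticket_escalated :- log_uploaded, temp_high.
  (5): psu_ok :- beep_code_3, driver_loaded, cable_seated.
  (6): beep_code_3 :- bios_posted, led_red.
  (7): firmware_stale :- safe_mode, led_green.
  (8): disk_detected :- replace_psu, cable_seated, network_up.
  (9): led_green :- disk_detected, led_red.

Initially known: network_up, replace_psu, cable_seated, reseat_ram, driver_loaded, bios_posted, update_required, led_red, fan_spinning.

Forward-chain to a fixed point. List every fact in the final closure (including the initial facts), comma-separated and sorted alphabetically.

Round 1 — (6), (8), derive beep_code_3, disk_detected.
Round 2 — (5), (9), derive psu_ok, led_green.
Round 3 — (1), (2), derive temp_high, log_uploaded.
Round 4 — (4), derive ticket_escalated.

beep_code_3, bios_posted, cable_seated, disk_detected, driver_loaded, fan_spinning, led_green, led_red, log_uploaded, network_up, psu_ok, replace_psu, reseat_ram, temp_high, ticket_escalated, update_required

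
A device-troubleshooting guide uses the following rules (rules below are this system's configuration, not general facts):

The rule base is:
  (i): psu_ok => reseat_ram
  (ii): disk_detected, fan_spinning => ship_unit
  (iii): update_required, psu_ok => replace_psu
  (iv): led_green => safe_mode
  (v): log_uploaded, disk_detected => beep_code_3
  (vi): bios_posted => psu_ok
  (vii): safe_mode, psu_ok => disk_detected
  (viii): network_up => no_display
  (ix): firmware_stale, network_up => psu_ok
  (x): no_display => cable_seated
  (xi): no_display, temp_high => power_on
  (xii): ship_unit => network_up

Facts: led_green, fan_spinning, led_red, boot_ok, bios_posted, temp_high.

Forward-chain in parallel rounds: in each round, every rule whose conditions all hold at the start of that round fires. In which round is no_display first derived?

Round 1: (iv) [led_green => safe_mode]; (vi) [bios_posted => psu_ok]. New: safe_mode, psu_ok.
Round 2: (i) [psu_ok => reseat_ram]; (vii) [safe_mode, psu_ok => disk_detected]. New: reseat_ram, disk_detected.
Round 3: (ii) [disk_detected, fan_spinning => ship_unit]. New: ship_unit.
Round 4: (xii) [ship_unit => network_up]. New: network_up.
Round 5: (viii) [network_up => no_display]. New: no_display.
no_display first appears in round 5.

5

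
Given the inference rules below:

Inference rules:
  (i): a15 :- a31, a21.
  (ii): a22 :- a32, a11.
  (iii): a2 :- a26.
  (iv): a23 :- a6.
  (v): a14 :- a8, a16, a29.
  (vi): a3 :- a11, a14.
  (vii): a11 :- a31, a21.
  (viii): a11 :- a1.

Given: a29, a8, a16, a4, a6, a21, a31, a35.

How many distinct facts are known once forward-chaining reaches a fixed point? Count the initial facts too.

13

Round 1: (i) [a15 :- a31, a21.]; (iv) [a23 :- a6.]; (v) [a14 :- a8, a16, a29.]; (vii) [a11 :- a31, a21.]. New: a15, a23, a14, a11.
Round 2: (vi) [a3 :- a11, a14.]. New: a3.
Closure: {a11, a14, a15, a16, a21, a23, a29, a3, a31, a35, a4, a6, a8} — 13 facts.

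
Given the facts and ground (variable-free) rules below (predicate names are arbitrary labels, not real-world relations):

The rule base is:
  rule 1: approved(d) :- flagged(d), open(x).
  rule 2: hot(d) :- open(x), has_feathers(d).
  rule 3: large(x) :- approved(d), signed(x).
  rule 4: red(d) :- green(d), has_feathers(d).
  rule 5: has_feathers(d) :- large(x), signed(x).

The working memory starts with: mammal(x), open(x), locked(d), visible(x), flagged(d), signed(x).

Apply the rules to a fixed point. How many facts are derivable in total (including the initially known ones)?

10

[1] rule 1 [approved(d) :- flagged(d), open(x).]. ⇒ new: approved(d).
[2] rule 3 [large(x) :- approved(d), signed(x).]. ⇒ new: large(x).
[3] rule 5 [has_feathers(d) :- large(x), signed(x).]. ⇒ new: has_feathers(d).
[4] rule 2 [hot(d) :- open(x), has_feathers(d).]. ⇒ new: hot(d).
Closure: {approved(d), flagged(d), has_feathers(d), hot(d), large(x), locked(d), mammal(x), open(x), signed(x), visible(x)} — 10 facts.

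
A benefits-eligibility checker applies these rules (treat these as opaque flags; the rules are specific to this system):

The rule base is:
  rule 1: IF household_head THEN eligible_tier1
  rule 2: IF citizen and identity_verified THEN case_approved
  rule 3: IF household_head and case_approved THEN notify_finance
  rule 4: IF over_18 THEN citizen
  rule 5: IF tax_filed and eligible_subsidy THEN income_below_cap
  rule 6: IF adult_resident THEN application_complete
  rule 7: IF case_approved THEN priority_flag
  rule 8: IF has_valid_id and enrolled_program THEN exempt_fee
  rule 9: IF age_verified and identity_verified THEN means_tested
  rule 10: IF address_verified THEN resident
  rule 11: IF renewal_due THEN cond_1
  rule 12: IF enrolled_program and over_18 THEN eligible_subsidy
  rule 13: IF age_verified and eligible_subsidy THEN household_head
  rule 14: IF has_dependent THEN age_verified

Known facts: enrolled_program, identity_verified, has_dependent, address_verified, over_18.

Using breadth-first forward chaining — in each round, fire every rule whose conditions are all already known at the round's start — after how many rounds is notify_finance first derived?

3

Round 1: rule 4 [IF over_18 THEN citizen]; rule 10 [IF address_verified THEN resident]; rule 12 [IF enrolled_program and over_18 THEN eligible_subsidy]; rule 14 [IF has_dependent THEN age_verified]. Adds citizen, resident, eligible_subsidy, age_verified.
Round 2: rule 2 [IF citizen and identity_verified THEN case_approved]; rule 9 [IF age_verified and identity_verified THEN means_tested]; rule 13 [IF age_verified and eligible_subsidy THEN household_head]. Adds case_approved, means_tested, household_head.
Round 3: rule 1 [IF household_head THEN eligible_tier1]; rule 3 [IF household_head and case_approved THEN notify_finance]; rule 7 [IF case_approved THEN priority_flag]. Adds eligible_tier1, notify_finance, priority_flag.
notify_finance first appears in round 3.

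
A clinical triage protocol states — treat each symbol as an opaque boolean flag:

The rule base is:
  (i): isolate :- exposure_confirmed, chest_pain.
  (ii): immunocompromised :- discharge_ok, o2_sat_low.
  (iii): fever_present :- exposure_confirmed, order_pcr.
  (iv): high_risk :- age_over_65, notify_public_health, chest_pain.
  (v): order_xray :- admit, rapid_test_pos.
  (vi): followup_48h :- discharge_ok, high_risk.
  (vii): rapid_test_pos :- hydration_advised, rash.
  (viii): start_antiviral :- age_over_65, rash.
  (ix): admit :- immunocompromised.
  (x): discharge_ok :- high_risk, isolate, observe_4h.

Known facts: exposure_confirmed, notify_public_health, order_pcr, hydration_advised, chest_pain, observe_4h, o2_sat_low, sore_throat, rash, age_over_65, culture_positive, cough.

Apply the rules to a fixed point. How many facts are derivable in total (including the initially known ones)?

22

[1] (i) [isolate :- exposure_confirmed, chest_pain.]; (iii) [fever_present :- exposure_confirmed, order_pcr.]; (iv) [high_risk :- age_over_65, notify_public_health, chest_pain.]; (vii) [rapid_test_pos :- hydration_advised, rash.]; (viii) [start_antiviral :- age_over_65, rash.]. ⇒ new: isolate, fever_present, high_risk, rapid_test_pos, start_antiviral.
[2] (x) [discharge_ok :- high_risk, isolate, observe_4h.]. ⇒ new: discharge_ok.
[3] (ii) [immunocompromised :- discharge_ok, o2_sat_low.]; (vi) [followup_48h :- discharge_ok, high_risk.]. ⇒ new: immunocompromised, followup_48h.
[4] (ix) [admit :- immunocompromised.]. ⇒ new: admit.
[5] (v) [order_xray :- admit, rapid_test_pos.]. ⇒ new: order_xray.
Closure: {admit, age_over_65, chest_pain, cough, culture_positive, discharge_ok, exposure_confirmed, fever_present, followup_48h, high_risk, hydration_advised, immunocompromised, isolate, notify_public_health, o2_sat_low, observe_4h, order_pcr, order_xray, rapid_test_pos, rash, sore_throat, start_antiviral} — 22 facts.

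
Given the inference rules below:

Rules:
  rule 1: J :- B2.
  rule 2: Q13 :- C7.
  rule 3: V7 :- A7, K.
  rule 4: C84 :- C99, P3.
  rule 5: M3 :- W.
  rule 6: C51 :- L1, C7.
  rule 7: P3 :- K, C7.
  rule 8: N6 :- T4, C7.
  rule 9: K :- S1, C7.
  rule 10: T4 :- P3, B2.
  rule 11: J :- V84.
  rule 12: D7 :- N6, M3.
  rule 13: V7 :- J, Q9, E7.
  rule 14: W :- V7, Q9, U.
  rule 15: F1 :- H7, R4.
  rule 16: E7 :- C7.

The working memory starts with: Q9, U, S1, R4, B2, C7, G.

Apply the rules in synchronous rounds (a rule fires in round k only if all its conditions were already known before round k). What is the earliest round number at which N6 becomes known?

Round 1: rule 1 [J :- B2.]; rule 2 [Q13 :- C7.]; rule 9 [K :- S1, C7.]; rule 16 [E7 :- C7.]. Adds J, Q13, K, E7.
Round 2: rule 7 [P3 :- K, C7.]; rule 13 [V7 :- J, Q9, E7.]. Adds P3, V7.
Round 3: rule 10 [T4 :- P3, B2.]; rule 14 [W :- V7, Q9, U.]. Adds T4, W.
Round 4: rule 5 [M3 :- W.]; rule 8 [N6 :- T4, C7.]. Adds M3, N6.
N6 first appears in round 4.

4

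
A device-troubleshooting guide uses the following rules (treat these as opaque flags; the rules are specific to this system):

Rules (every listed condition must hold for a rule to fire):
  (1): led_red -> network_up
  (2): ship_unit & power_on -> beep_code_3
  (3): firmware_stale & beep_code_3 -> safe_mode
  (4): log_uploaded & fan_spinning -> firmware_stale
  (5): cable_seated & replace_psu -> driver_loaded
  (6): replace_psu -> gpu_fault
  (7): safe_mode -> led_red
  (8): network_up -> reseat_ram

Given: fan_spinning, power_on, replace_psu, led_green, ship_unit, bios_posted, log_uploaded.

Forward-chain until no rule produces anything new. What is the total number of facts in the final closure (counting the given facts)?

14

Round 1 fires (2), (4), (6), giving beep_code_3, firmware_stale, gpu_fault.
Round 2 fires (3), giving safe_mode.
Round 3 fires (7), giving led_red.
Round 4 fires (1), giving network_up.
Round 5 fires (8), giving reseat_ram.
Closure: {beep_code_3, bios_posted, fan_spinning, firmware_stale, gpu_fault, led_green, led_red, log_uploaded, network_up, power_on, replace_psu, reseat_ram, safe_mode, ship_unit} — 14 facts.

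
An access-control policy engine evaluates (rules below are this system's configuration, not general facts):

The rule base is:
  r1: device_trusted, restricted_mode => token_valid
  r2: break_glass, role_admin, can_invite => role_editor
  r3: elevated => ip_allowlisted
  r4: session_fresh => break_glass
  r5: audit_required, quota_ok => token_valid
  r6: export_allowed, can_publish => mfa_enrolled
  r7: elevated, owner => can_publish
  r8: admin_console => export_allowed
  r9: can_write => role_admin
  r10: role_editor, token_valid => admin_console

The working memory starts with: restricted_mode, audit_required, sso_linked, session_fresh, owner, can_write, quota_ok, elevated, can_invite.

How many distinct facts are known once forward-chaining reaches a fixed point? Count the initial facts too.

[1] r3 [elevated => ip_allowlisted]; r4 [session_fresh => break_glass]; r5 [audit_required, quota_ok => token_valid]; r7 [elevated, owner => can_publish]; r9 [can_write => role_admin]. ⇒ new: ip_allowlisted, break_glass, token_valid, can_publish, role_admin.
[2] r2 [break_glass, role_admin, can_invite => role_editor]. ⇒ new: role_editor.
[3] r10 [role_editor, token_valid => admin_console]. ⇒ new: admin_console.
[4] r8 [admin_console => export_allowed]. ⇒ new: export_allowed.
[5] r6 [export_allowed, can_publish => mfa_enrolled]. ⇒ new: mfa_enrolled.
Closure: {admin_console, audit_required, break_glass, can_invite, can_publish, can_write, elevated, export_allowed, ip_allowlisted, mfa_enrolled, owner, quota_ok, restricted_mode, role_admin, role_editor, session_fresh, sso_linked, token_valid} — 18 facts.

18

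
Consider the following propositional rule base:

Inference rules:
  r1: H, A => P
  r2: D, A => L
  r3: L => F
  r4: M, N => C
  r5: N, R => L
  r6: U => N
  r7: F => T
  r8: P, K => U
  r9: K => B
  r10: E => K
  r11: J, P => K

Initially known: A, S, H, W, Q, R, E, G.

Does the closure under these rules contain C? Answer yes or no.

no

Round 1: r1 [H, A => P]; r10 [E => K]. New: P, K.
Round 2: r8 [P, K => U]; r9 [K => B]. New: U, B.
Round 3: r6 [U => N]. New: N.
Round 4: r5 [N, R => L]. New: L.
Round 5: r3 [L => F]. New: F.
Round 6: r7 [F => T]. New: T.
Fixed point reached. C is concluded only by r4; r4 needs M (never derived).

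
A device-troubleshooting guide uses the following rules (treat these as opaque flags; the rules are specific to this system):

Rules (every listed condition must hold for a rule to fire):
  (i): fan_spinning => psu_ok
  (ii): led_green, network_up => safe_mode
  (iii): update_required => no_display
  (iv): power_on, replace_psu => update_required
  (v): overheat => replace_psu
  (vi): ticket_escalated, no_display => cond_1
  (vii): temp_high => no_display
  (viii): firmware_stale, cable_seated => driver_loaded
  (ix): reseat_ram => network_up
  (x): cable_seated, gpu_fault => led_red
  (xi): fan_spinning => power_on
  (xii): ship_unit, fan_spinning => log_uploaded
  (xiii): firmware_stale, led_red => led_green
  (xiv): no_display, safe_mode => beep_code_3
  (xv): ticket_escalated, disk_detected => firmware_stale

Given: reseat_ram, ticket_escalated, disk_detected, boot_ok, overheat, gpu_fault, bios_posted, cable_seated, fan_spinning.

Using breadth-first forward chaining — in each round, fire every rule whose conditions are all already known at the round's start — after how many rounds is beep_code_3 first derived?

Round 1: (i) [fan_spinning => psu_ok]; (v) [overheat => replace_psu]; (ix) [reseat_ram => network_up]; (x) [cable_seated, gpu_fault => led_red]; (xi) [fan_spinning => power_on]; (xv) [ticket_escalated, disk_detected => firmware_stale]. New: psu_ok, replace_psu, network_up, led_red, power_on, firmware_stale.
Round 2: (iv) [power_on, replace_psu => update_required]; (viii) [firmware_stale, cable_seated => driver_loaded]; (xiii) [firmware_stale, led_red => led_green]. New: update_required, driver_loaded, led_green.
Round 3: (ii) [led_green, network_up => safe_mode]; (iii) [update_required => no_display]. New: safe_mode, no_display.
Round 4: (vi) [ticket_escalated, no_display => cond_1]; (xiv) [no_display, safe_mode => beep_code_3]. New: cond_1, beep_code_3.
beep_code_3 first appears in round 4.

4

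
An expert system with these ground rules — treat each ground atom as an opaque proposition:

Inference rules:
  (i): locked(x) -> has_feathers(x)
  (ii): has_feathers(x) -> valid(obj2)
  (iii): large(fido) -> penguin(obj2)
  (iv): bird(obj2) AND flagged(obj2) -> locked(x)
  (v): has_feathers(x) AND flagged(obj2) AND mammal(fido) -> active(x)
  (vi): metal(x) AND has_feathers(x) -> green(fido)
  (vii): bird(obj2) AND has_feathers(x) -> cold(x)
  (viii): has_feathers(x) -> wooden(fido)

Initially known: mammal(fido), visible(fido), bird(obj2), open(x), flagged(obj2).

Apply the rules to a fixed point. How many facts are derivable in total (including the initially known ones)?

11

Round 1 — (iv), derive locked(x).
Round 2 — (i), derive has_feathers(x).
Round 3 — (ii), (v), (vii), (viii), derive valid(obj2), active(x), cold(x), wooden(fido).
Closure: {active(x), bird(obj2), cold(x), flagged(obj2), has_feathers(x), locked(x), mammal(fido), open(x), valid(obj2), visible(fido), wooden(fido)} — 11 facts.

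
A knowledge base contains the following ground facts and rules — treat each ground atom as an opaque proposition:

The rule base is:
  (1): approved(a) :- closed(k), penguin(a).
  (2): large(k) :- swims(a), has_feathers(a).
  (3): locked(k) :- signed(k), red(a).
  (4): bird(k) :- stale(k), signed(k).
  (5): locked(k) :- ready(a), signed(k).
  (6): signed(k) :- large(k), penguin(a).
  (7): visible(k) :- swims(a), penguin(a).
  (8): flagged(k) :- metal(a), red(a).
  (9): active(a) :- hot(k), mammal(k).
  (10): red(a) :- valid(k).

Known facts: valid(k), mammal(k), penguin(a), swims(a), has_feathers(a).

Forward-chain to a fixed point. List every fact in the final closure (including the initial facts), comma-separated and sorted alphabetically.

has_feathers(a), large(k), locked(k), mammal(k), penguin(a), red(a), signed(k), swims(a), valid(k), visible(k)

[1] (2) [large(k) :- swims(a), has_feathers(a).]; (7) [visible(k) :- swims(a), penguin(a).]; (10) [red(a) :- valid(k).]. ⇒ new: large(k), visible(k), red(a).
[2] (6) [signed(k) :- large(k), penguin(a).]. ⇒ new: signed(k).
[3] (3) [locked(k) :- signed(k), red(a).]. ⇒ new: locked(k).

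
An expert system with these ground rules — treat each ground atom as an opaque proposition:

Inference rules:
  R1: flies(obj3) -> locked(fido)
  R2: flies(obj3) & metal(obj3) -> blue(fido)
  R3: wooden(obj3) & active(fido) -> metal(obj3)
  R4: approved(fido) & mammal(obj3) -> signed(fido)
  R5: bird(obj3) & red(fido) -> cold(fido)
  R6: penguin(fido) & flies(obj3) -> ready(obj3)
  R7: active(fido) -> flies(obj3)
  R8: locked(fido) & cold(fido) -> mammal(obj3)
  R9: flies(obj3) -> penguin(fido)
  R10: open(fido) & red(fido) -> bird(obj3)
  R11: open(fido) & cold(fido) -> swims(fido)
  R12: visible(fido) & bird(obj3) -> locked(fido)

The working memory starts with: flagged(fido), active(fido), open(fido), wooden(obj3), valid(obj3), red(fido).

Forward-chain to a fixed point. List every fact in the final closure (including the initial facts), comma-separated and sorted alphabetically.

active(fido), bird(obj3), blue(fido), cold(fido), flagged(fido), flies(obj3), locked(fido), mammal(obj3), metal(obj3), open(fido), penguin(fido), ready(obj3), red(fido), swims(fido), valid(obj3), wooden(obj3)

Round 1 — R3, R7, R10, derive metal(obj3), flies(obj3), bird(obj3).
Round 2 — R1, R2, R5, R9, derive locked(fido), blue(fido), cold(fido), penguin(fido).
Round 3 — R6, R8, R11, derive ready(obj3), mammal(obj3), swims(fido).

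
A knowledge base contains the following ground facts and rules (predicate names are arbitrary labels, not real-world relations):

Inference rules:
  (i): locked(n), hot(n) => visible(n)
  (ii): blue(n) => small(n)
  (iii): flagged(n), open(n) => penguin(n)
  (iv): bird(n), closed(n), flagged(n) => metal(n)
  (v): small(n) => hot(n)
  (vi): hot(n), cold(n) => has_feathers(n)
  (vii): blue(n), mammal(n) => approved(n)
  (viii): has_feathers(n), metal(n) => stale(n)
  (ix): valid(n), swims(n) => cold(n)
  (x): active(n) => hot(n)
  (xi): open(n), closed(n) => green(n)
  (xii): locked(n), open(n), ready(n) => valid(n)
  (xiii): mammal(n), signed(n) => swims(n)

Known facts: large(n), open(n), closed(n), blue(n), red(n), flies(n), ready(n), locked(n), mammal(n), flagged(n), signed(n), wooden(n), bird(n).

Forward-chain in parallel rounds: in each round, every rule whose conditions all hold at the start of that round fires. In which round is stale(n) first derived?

Round 1: (ii) [blue(n) => small(n)]; (iii) [flagged(n), open(n) => penguin(n)]; (iv) [bird(n), closed(n), flagged(n) => metal(n)]; (vii) [blue(n), mammal(n) => approved(n)]; (xi) [open(n), closed(n) => green(n)]; (xii) [locked(n), open(n), ready(n) => valid(n)]; (xiii) [mammal(n), signed(n) => swims(n)]. Adds small(n), penguin(n), metal(n), approved(n), green(n), valid(n), swims(n).
Round 2: (v) [small(n) => hot(n)]; (ix) [valid(n), swims(n) => cold(n)]. Adds hot(n), cold(n).
Round 3: (i) [locked(n), hot(n) => visible(n)]; (vi) [hot(n), cold(n) => has_feathers(n)]. Adds visible(n), has_feathers(n).
Round 4: (viii) [has_feathers(n), metal(n) => stale(n)]. Adds stale(n).
stale(n) first appears in round 4.

4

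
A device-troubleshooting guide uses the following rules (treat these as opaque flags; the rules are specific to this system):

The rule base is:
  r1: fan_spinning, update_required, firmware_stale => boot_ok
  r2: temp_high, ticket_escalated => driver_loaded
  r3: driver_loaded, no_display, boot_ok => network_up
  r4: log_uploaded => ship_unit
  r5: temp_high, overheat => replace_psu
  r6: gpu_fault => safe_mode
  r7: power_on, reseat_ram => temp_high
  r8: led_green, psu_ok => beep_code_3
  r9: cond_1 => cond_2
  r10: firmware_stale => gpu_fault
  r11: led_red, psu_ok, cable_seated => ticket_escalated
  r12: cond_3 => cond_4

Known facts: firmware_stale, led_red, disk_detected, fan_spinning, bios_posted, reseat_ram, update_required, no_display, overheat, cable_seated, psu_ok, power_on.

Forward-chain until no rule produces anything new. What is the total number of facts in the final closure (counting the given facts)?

[1] r1 [fan_spinning, update_required, firmware_stale => boot_ok]; r7 [power_on, reseat_ram => temp_high]; r10 [firmware_stale => gpu_fault]; r11 [led_red, psu_ok, cable_seated => ticket_escalated]. ⇒ new: boot_ok, temp_high, gpu_fault, ticket_escalated.
[2] r2 [temp_high, ticket_escalated => driver_loaded]; r5 [temp_high, overheat => replace_psu]; r6 [gpu_fault => safe_mode]. ⇒ new: driver_loaded, replace_psu, safe_mode.
[3] r3 [driver_loaded, no_display, boot_ok => network_up]. ⇒ new: network_up.
Closure: {bios_posted, boot_ok, cable_seated, disk_detected, driver_loaded, fan_spinning, firmware_stale, gpu_fault, led_red, network_up, no_display, overheat, power_on, psu_ok, replace_psu, reseat_ram, safe_mode, temp_high, ticket_escalated, update_required} — 20 facts.

20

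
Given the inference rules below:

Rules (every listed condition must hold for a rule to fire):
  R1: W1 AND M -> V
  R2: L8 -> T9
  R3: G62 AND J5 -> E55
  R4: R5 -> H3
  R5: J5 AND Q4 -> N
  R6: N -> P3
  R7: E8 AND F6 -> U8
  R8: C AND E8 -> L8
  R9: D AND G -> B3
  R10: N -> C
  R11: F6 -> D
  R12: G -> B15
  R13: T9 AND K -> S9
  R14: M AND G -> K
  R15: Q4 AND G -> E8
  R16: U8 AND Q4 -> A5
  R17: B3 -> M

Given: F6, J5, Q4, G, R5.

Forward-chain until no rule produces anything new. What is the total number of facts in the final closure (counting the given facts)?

Round 1 fires R4, R5, R11, R12, R15, giving H3, N, D, B15, E8.
Round 2 fires R6, R7, R9, R10, giving P3, U8, B3, C.
Round 3 fires R8, R16, R17, giving L8, A5, M.
Round 4 fires R2, R14, giving T9, K.
Round 5 fires R13, giving S9.
Closure: {A5, B15, B3, C, D, E8, F6, G, H3, J5, K, L8, M, N, P3, Q4, R5, S9, T9, U8} — 20 facts.

20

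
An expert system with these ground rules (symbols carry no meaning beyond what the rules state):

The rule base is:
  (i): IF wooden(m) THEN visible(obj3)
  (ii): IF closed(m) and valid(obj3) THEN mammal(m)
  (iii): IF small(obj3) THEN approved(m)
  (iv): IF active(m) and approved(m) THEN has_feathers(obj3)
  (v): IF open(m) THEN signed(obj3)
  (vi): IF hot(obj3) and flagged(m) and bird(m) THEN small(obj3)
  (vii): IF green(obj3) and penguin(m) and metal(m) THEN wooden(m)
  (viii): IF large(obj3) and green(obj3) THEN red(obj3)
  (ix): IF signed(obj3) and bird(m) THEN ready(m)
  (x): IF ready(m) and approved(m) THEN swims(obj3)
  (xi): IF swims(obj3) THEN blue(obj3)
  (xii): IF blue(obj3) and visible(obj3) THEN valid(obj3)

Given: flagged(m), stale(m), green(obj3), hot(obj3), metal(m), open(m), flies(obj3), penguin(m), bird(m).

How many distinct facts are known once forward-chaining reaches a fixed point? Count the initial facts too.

Round 1: (v) [IF open(m) THEN signed(obj3)]; (vi) [IF hot(obj3) and flagged(m) and bird(m) THEN small(obj3)]; (vii) [IF green(obj3) and penguin(m) and metal(m) THEN wooden(m)]. Adds signed(obj3), small(obj3), wooden(m).
Round 2: (i) [IF wooden(m) THEN visible(obj3)]; (iii) [IF small(obj3) THEN approved(m)]; (ix) [IF signed(obj3) and bird(m) THEN ready(m)]. Adds visible(obj3), approved(m), ready(m).
Round 3: (x) [IF ready(m) and approved(m) THEN swims(obj3)]. Adds swims(obj3).
Round 4: (xi) [IF swims(obj3) THEN blue(obj3)]. Adds blue(obj3).
Round 5: (xii) [IF blue(obj3) and visible(obj3) THEN valid(obj3)]. Adds valid(obj3).
Closure: {approved(m), bird(m), blue(obj3), flagged(m), flies(obj3), green(obj3), hot(obj3), metal(m), open(m), penguin(m), ready(m), signed(obj3), small(obj3), stale(m), swims(obj3), valid(obj3), visible(obj3), wooden(m)} — 18 facts.

18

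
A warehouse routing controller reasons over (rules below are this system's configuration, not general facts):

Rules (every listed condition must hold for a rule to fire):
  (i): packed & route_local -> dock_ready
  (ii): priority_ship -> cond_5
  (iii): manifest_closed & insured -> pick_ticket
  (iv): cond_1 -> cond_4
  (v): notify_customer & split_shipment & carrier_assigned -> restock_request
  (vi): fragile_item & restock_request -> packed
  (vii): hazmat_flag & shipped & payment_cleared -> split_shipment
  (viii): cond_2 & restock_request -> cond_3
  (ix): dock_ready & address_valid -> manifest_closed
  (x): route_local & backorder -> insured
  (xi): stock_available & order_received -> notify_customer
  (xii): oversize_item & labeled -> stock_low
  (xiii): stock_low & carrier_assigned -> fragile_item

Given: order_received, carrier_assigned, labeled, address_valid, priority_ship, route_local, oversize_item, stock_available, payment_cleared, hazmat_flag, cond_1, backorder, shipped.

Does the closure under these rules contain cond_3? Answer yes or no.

Round 1 — (ii), (iv), (vii), (x), (xi), (xii), derive cond_5, cond_4, split_shipment, insured, notify_customer, stock_low.
Round 2 — (v), (xiii), derive restock_request, fragile_item.
Round 3 — (vi), derive packed.
Round 4 — (i), derive dock_ready.
Round 5 — (ix), derive manifest_closed.
Round 6 — (iii), derive pick_ticket.
Fixed point reached. cond_3 is concluded only by (viii); (viii) needs cond_2 (never derived).

no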